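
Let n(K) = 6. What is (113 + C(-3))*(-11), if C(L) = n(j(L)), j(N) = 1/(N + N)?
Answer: -1309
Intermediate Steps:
j(N) = 1/(2*N)
C(L) = 6
(113 + C(-3))*(-11) = (113 + 6)*(-11) = 119*(-11) = -1309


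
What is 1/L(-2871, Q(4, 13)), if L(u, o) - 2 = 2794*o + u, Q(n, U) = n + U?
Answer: 1/44629 ≈ 2.2407e-5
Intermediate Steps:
Q(n, U) = U + n
L(u, o) = 2 + u + 2794*o (L(u, o) = 2 + (2794*o + u) = 2 + (u + 2794*o) = 2 + u + 2794*o)
1/L(-2871, Q(4, 13)) = 1/(2 - 2871 + 2794*(13 + 4)) = 1/(2 - 2871 + 2794*17) = 1/(2 - 2871 + 47498) = 1/44629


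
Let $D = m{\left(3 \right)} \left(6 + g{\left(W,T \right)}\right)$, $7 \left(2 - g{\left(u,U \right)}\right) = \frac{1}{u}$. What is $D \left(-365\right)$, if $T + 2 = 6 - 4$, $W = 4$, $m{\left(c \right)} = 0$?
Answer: $0$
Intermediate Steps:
$T = 0$ ($T = -2 + \left(6 - 4\right) = -2 + 2 = 0$)
$g{\left(u,U \right)} = 2 - \frac{1}{7 u}$
$D = 0$ ($D = 0 \left(6 + \left(2 - \frac{1}{7 \cdot 4}\right)\right) = 0 \left(6 + \left(2 - \frac{1}{28}\right)\right) = 0 \left(6 + \frac{55}{28}\right) = 0 \cdot \frac{223}{28} = 0$)
$D \left(-365\right) = 0 \left(-365\right) = 0$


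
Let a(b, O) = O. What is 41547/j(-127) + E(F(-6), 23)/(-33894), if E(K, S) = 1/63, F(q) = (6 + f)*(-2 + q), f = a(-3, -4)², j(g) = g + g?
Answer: -22179055847/135592947 ≈ -163.57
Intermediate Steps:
j(g) = 2*g
f = 16 (f = (-4)² = 16)
F(q) = -44 + 22*q (F(q) = (6 + 16)*(-2 + q) = 22*(-2 + q) = -44 + 22*q)
E(K, S) = 1/63
41547/j(-127) + E(F(-6), 23)/(-33894) = 41547/((2*(-127))) + (1/63)/(-33894) = 41547/(-254) + (1/63)*(-1/33894) = 41547*(-1/254) - 1/2135322 = -41547/254 - 1/2135322 = -22179055847/135592947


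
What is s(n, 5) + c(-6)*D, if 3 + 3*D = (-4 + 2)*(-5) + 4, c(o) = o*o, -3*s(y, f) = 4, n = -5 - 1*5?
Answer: 392/3 ≈ 130.67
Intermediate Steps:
n = -10 (n = -5 - 5 = -10)
s(y, f) = -4/3 (s(y, f) = -⅓*4 = -4/3)
c(o) = o²
D = 11/3 (D = -1 + ((-4 + 2)*(-5) + 4)/3 = -1 + (-2*(-5) + 4)/3 = -1 + (10 + 4)/3 = -1 + (⅓)*14 = -1 + 14/3 = 11/3 ≈ 3.6667)
s(n, 5) + c(-6)*D = -4/3 + (-6)²*(11/3) = -4/3 + 36*(11/3) = -4/3 + 132 = 392/3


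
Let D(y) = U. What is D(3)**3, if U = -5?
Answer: -125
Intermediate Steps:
D(y) = -5
D(3)**3 = (-5)**3 = -125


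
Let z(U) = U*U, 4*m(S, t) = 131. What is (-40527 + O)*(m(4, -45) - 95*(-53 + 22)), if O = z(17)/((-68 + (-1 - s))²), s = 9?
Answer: -2936847375869/24336 ≈ -1.2068e+8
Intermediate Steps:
m(S, t) = 131/4 (m(S, t) = (¼)*131 = 131/4)
z(U) = U²
O = 289/6084 (O = 17²/((-68 + (-1 - 1*9))²) = 289/((-68 + (-1 - 9))²) = 289/((-68 - 10)²) = 289/((-78)²) = 289/6084 ≈ 0.047502)
(-40527 + O)*(m(4, -45) - 95*(-53 + 22)) = (-40527 + 289/6084)*(131/4 - 95*(-53 + 22)) = -246565979*(131/4 - 95*(-31))/6084 = -246565979*(131/4 + 2945)/6084 = -246565979/6084*11911/4 = -2936847375869/24336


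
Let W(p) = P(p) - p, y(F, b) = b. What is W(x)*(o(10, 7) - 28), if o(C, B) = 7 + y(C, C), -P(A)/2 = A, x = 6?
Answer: 198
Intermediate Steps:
P(A) = -2*A
o(C, B) = 7 + C
W(p) = -3*p (W(p) = -2*p - p = -3*p)
W(x)*(o(10, 7) - 28) = (-3*6)*((7 + 10) - 28) = -18*(17 - 28) = -18*(-11) = 198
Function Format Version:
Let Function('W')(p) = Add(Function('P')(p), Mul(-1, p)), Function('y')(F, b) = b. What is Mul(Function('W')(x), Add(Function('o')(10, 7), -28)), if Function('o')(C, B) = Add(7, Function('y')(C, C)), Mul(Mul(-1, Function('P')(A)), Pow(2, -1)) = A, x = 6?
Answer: 198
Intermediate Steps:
Function('P')(A) = Mul(-2, A)
Function('o')(C, B) = Add(7, C)
Function('W')(p) = Mul(-3, p) (Function('W')(p) = Add(Mul(-2, p), Mul(-1, p)) = Mul(-3, p))
Mul(Function('W')(x), Add(Function('o')(10, 7), -28)) = Mul(Mul(-3, 6), Add(Add(7, 10), -28)) = Mul(-18, Add(17, -28)) = Mul(-18, -11) = 198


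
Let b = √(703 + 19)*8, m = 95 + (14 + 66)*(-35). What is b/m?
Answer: -152*√2/2705 ≈ -0.079468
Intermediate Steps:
m = -2705 (m = 95 + 80*(-35) = 95 - 2800 = -2705)
b = 152*√2 (b = √722*8 = (19*√2)*8 = 152*√2 ≈ 214.96)
b/m = (152*√2)/(-2705) = (152*√2)*(-1/2705) = -152*√2/2705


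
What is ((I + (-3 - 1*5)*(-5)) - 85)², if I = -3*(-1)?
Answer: 1764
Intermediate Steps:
I = 3
((I + (-3 - 1*5)*(-5)) - 85)² = ((3 + (-3 - 1*5)*(-5)) - 85)² = ((3 + (-3 - 5)*(-5)) - 85)² = ((3 - 8*(-5)) - 85)² = ((3 + 40) - 85)² = (43 - 85)² = (-42)² = 1764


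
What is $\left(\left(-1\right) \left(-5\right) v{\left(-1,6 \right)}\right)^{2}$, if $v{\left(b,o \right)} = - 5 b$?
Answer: $625$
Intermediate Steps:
$\left(\left(-1\right) \left(-5\right) v{\left(-1,6 \right)}\right)^{2} = \left(\left(-1\right) \left(-5\right) \left(\left(-5\right) \left(-1\right)\right)\right)^{2} = \left(5 \cdot 5\right)^{2} = 25^{2} = 625$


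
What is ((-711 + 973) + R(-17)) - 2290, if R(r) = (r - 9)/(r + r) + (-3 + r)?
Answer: -34803/17 ≈ -2047.2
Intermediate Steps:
R(r) = -3 + r + (-9 + r)/(2*r) (R(r) = (-9 + r)/((2*r)) + (-3 + r) = (-9 + r)*(1/(2*r)) + (-3 + r) = (-9 + r)/(2*r) + (-3 + r) = -3 + r + (-9 + r)/(2*r))
((-711 + 973) + R(-17)) - 2290 = ((-711 + 973) + (-5/2 - 17 - 9/2/(-17))) - 2290 = (262 + (-5/2 - 17 - 9/2*(-1/17))) - 2290 = (262 + (-5/2 - 17 + 9/34)) - 2290 = (262 - 327/17) - 2290 = 4127/17 - 2290 = -34803/17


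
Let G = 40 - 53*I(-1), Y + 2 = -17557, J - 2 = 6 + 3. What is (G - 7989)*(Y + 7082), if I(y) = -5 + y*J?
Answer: 74397177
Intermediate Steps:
J = 11 (J = 2 + (6 + 3) = 2 + 9 = 11)
I(y) = -5 + 11*y (I(y) = -5 + y*11 = -5 + 11*y)
Y = -17559 (Y = -2 - 17557 = -17559)
G = 888 (G = 40 - 53*(-5 + 11*(-1)) = 40 - 53*(-5 - 11) = 40 - 53*(-16) = 40 + 848 = 888)
(G - 7989)*(Y + 7082) = (888 - 7989)*(-17559 + 7082) = -7101*(-10477) = 74397177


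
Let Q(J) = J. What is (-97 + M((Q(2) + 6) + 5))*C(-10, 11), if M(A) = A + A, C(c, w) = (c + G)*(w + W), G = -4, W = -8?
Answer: 2982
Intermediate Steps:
C(c, w) = (-8 + w)*(-4 + c) (C(c, w) = (c - 4)*(w - 8) = (-4 + c)*(-8 + w) = (-8 + w)*(-4 + c))
M(A) = 2*A
(-97 + M((Q(2) + 6) + 5))*C(-10, 11) = (-97 + 2*((2 + 6) + 5))*(32 - 8*(-10) - 4*11 - 10*11) = (-97 + 2*(8 + 5))*(32 + 80 - 44 - 110) = (-97 + 2*13)*(-42) = (-97 + 26)*(-42) = -71*(-42) = 2982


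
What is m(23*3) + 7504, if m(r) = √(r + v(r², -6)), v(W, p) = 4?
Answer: 7504 + √73 ≈ 7512.5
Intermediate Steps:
m(r) = √(4 + r) (m(r) = √(r + 4) = √(4 + r))
m(23*3) + 7504 = √(4 + 23*3) + 7504 = √(4 + 69) + 7504 = √73 + 7504 = 7504 + √73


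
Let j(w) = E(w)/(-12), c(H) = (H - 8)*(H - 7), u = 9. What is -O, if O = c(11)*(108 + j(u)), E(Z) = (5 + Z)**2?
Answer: -1100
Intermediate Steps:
c(H) = (-8 + H)*(-7 + H)
j(w) = -(5 + w)**2/12 (j(w) = (5 + w)**2/(-12) = (5 + w)**2*(-1/12) = -(5 + w)**2/12)
O = 1100 (O = (56 + 11**2 - 15*11)*(108 - (5 + 9)**2/12) = (56 + 121 - 165)*(108 - 1/12*14**2) = 12*(108 - 1/12*196) = 12*(108 - 49/3) = 12*(275/3) = 1100)
-O = -1*1100 = -1100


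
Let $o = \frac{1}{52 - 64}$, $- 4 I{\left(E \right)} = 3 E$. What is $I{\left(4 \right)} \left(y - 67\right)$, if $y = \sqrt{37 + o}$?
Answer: $201 - \frac{\sqrt{1329}}{2} \approx 182.77$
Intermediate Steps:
$I{\left(E \right)} = - \frac{3 E}{4}$
$o = - \frac{1}{12}$ ($o = \frac{1}{-12} = - \frac{1}{12} \approx -0.083333$)
$y = \frac{\sqrt{1329}}{6}$ ($y = \sqrt{37 - \frac{1}{12}} = \sqrt{\frac{443}{12}} = \frac{\sqrt{1329}}{6} \approx 6.0759$)
$I{\left(4 \right)} \left(y - 67\right) = \left(- \frac{3}{4}\right) 4 \left(\frac{\sqrt{1329}}{6} - 67\right) = - 3 \left(-67 + \frac{\sqrt{1329}}{6}\right) = 201 - \frac{\sqrt{1329}}{2}$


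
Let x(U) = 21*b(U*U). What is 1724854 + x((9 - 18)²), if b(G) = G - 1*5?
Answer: 1862530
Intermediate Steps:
b(G) = -5 + G (b(G) = G - 5 = -5 + G)
x(U) = -105 + 21*U² (x(U) = 21*(-5 + U*U) = 21*(-5 + U²) = -105 + 21*U²)
1724854 + x((9 - 18)²) = 1724854 + (-105 + 21*((9 - 18)²)²) = 1724854 + (-105 + 21*((-9)²)²) = 1724854 + (-105 + 21*81²) = 1724854 + (-105 + 21*6561) = 1724854 + (-105 + 137781) = 1724854 + 137676 = 1862530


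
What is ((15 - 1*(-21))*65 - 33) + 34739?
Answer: 37046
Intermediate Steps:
((15 - 1*(-21))*65 - 33) + 34739 = ((15 + 21)*65 - 33) + 34739 = (36*65 - 33) + 34739 = (2340 - 33) + 34739 = 2307 + 34739 = 37046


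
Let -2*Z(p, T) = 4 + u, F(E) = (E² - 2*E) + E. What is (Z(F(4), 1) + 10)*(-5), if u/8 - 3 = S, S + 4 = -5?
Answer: -160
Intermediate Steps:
S = -9 (S = -4 - 5 = -9)
u = -48 (u = 24 + 8*(-9) = 24 - 72 = -48)
F(E) = E² - E
Z(p, T) = 22 (Z(p, T) = -(4 - 48)/2 = -½*(-44) = 22)
(Z(F(4), 1) + 10)*(-5) = (22 + 10)*(-5) = 32*(-5) = -160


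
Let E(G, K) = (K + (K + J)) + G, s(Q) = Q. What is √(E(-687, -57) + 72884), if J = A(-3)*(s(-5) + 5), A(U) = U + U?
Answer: √72083 ≈ 268.48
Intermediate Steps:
A(U) = 2*U
J = 0 (J = (2*(-3))*(-5 + 5) = -6*0 = 0)
E(G, K) = G + 2*K (E(G, K) = (K + (K + 0)) + G = (K + K) + G = 2*K + G = G + 2*K)
√(E(-687, -57) + 72884) = √((-687 + 2*(-57)) + 72884) = √((-687 - 114) + 72884) = √(-801 + 72884) = √72083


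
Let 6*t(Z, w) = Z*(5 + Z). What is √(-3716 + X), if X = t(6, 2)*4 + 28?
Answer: 2*I*√911 ≈ 60.366*I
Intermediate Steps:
t(Z, w) = Z*(5 + Z)/6 (t(Z, w) = (Z*(5 + Z))/6 = Z*(5 + Z)/6)
X = 72 (X = ((⅙)*6*(5 + 6))*4 + 28 = ((⅙)*6*11)*4 + 28 = 11*4 + 28 = 44 + 28 = 72)
√(-3716 + X) = √(-3716 + 72) = √(-3644) = 2*I*√911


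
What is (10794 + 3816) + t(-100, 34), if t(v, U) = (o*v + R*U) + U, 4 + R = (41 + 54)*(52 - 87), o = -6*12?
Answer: -91342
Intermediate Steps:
o = -72
R = -3329 (R = -4 + (41 + 54)*(52 - 87) = -4 + 95*(-35) = -4 - 3325 = -3329)
t(v, U) = -3328*U - 72*v (t(v, U) = (-72*v - 3329*U) + U = (-3329*U - 72*v) + U = -3328*U - 72*v)
(10794 + 3816) + t(-100, 34) = (10794 + 3816) + (-3328*34 - 72*(-100)) = 14610 + (-113152 + 7200) = 14610 - 105952 = -91342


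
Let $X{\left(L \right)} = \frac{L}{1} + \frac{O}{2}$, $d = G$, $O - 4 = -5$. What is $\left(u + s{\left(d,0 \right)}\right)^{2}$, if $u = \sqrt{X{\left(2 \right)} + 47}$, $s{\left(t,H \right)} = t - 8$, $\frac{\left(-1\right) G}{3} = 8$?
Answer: $\frac{\left(64 - \sqrt{194}\right)^{2}}{4} \approx 626.79$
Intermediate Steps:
$O = -1$ ($O = 4 - 5 = -1$)
$G = -24$ ($G = \left(-3\right) 8 = -24$)
$d = -24$
$X{\left(L \right)} = - \frac{1}{2} + L$ ($X{\left(L \right)} = \frac{L}{1} - \frac{1}{2} = L 1 - \frac{1}{2} = L - \frac{1}{2} = - \frac{1}{2} + L$)
$s{\left(t,H \right)} = -8 + t$
$u = \frac{\sqrt{194}}{2}$ ($u = \sqrt{\left(- \frac{1}{2} + 2\right) + 47} = \sqrt{\frac{3}{2} + 47} = \sqrt{\frac{97}{2}} = \frac{\sqrt{194}}{2} \approx 6.9642$)
$\left(u + s{\left(d,0 \right)}\right)^{2} = \left(\frac{\sqrt{194}}{2} - 32\right)^{2} = \left(-32 + \frac{\sqrt{194}}{2}\right)^{2}$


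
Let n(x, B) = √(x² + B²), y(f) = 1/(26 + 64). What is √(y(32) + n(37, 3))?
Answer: √(10 + 900*√1378)/30 ≈ 6.0936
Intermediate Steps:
y(f) = 1/90
n(x, B) = √(B² + x²)
√(y(32) + n(37, 3)) = √(1/90 + √(3² + 37²)) = √(1/90 + √(9 + 1369)) = √(1/90 + √1378)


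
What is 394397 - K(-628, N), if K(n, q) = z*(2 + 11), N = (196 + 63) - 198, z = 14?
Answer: 394215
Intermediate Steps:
N = 61 (N = 259 - 198 = 61)
K(n, q) = 182 (K(n, q) = 14*(2 + 11) = 14*13 = 182)
394397 - K(-628, N) = 394397 - 1*182 = 394397 - 182 = 394215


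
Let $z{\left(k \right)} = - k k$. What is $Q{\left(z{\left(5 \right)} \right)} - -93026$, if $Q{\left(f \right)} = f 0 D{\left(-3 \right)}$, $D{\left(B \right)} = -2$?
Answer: $93026$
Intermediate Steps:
$z{\left(k \right)} = - k^{2}$
$Q{\left(f \right)} = 0$ ($Q{\left(f \right)} = f 0 \left(-2\right) = 0 \left(-2\right) = 0$)
$Q{\left(z{\left(5 \right)} \right)} - -93026 = 0 - -93026 = 0 + 93026 = 93026$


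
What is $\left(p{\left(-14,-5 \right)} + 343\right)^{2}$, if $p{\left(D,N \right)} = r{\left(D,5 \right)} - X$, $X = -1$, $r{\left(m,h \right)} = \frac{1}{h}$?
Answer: $\frac{2961841}{25} \approx 1.1847 \cdot 10^{5}$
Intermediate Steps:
$p{\left(D,N \right)} = \frac{6}{5}$ ($p{\left(D,N \right)} = \frac{1}{5} - -1 = \frac{1}{5} + 1 = \frac{6}{5}$)
$\left(p{\left(-14,-5 \right)} + 343\right)^{2} = \left(\frac{6}{5} + 343\right)^{2} = \left(\frac{1721}{5}\right)^{2} = \frac{2961841}{25}$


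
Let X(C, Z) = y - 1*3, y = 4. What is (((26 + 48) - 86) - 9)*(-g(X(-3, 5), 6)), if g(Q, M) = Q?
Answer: 21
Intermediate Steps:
X(C, Z) = 1 (X(C, Z) = 4 - 1*3 = 4 - 3 = 1)
(((26 + 48) - 86) - 9)*(-g(X(-3, 5), 6)) = (((26 + 48) - 86) - 9)*(-1*1) = ((74 - 86) - 9)*(-1) = (-12 - 9)*(-1) = -21*(-1) = 21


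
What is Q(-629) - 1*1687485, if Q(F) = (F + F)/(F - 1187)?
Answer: -1532235751/908 ≈ -1.6875e+6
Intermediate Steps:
Q(F) = 2*F/(-1187 + F) (Q(F) = (2*F)/(-1187 + F) = 2*F/(-1187 + F))
Q(-629) - 1*1687485 = 2*(-629)/(-1187 - 629) - 1*1687485 = 2*(-629)/(-1816) - 1687485 = 2*(-629)*(-1/1816) - 1687485 = 629/908 - 1687485 = -1532235751/908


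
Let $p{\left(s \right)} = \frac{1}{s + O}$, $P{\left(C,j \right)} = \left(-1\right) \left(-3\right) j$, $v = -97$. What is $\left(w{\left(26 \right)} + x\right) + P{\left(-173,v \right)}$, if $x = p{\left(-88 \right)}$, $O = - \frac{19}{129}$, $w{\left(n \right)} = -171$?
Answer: $- \frac{5253531}{11371} \approx -462.01$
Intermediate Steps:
$O = - \frac{19}{129}$ ($O = \left(-19\right) \frac{1}{129} = - \frac{19}{129} \approx -0.14729$)
$P{\left(C,j \right)} = 3 j$
$p{\left(s \right)} = \frac{1}{- \frac{19}{129} + s}$ ($p{\left(s \right)} = \frac{1}{s - \frac{19}{129}} = \frac{1}{- \frac{19}{129} + s}$)
$x = - \frac{129}{11371}$ ($x = \frac{129}{-19 + 129 \left(-88\right)} = \frac{129}{-19 - 11352} = \frac{129}{-11371} = 129 \left(- \frac{1}{11371}\right) = - \frac{129}{11371} \approx -0.011345$)
$\left(w{\left(26 \right)} + x\right) + P{\left(-173,v \right)} = \left(-171 - \frac{129}{11371}\right) + 3 \left(-97\right) = - \frac{1944570}{11371} - 291 = - \frac{5253531}{11371}$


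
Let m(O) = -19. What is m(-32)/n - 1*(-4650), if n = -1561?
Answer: 7258669/1561 ≈ 4650.0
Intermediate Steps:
m(-32)/n - 1*(-4650) = -19/(-1561) - 1*(-4650) = -19*(-1/1561) + 4650 = 19/1561 + 4650 = 7258669/1561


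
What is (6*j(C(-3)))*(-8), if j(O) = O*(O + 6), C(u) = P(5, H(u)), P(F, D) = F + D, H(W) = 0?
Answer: -2640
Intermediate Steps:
P(F, D) = D + F
C(u) = 5 (C(u) = 0 + 5 = 5)
j(O) = O*(6 + O)
(6*j(C(-3)))*(-8) = (6*(5*(6 + 5)))*(-8) = (6*(5*11))*(-8) = (6*55)*(-8) = 330*(-8) = -2640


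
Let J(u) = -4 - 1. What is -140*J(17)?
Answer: 700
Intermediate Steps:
J(u) = -5
-140*J(17) = -140*(-5) = 700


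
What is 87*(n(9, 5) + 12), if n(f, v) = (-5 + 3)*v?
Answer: 174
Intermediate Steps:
n(f, v) = -2*v
87*(n(9, 5) + 12) = 87*(-2*5 + 12) = 87*(-10 + 12) = 87*2 = 174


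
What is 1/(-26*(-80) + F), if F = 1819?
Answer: 1/3899 ≈ 0.00025648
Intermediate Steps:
1/(-26*(-80) + F) = 1/(-26*(-80) + 1819) = 1/(2080 + 1819) = 1/3899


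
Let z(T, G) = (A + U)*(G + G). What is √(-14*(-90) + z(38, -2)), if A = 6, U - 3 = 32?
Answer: 2*√274 ≈ 33.106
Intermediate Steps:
U = 35 (U = 3 + 32 = 35)
z(T, G) = 82*G (z(T, G) = (6 + 35)*(G + G) = 41*(2*G) = 82*G)
√(-14*(-90) + z(38, -2)) = √(-14*(-90) + 82*(-2)) = √(1260 - 164) = √1096 = 2*√274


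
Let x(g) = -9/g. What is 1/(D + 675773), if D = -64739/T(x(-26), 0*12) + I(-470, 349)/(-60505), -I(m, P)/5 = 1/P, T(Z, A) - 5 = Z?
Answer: 587031611/389591481018156 ≈ 1.5068e-6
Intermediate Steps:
T(Z, A) = 5 + Z
I(m, P) = -5/P
D = -7108631842147/587031611 (D = -64739/(5 - 9/(-26)) - 5/349/(-60505) = -64739/(5 - 9*(-1/26)) - 5*1/349*(-1/60505) = -64739/(5 + 9/26) - 5/349*(-1/60505) = -64739/139/26 + 1/4223249 = -64739*26/139 + 1/4223249 = -1683214/139 + 1/4223249 = -7108631842147/587031611 ≈ -12109.)
1/(D + 675773) = 1/(-7108631842147/587031611 + 675773) = 1/(389591481018156/587031611) = 587031611/389591481018156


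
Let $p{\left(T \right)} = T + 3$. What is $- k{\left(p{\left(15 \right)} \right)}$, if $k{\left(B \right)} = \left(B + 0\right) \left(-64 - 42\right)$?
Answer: $1908$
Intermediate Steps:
$p{\left(T \right)} = 3 + T$
$k{\left(B \right)} = - 106 B$ ($k{\left(B \right)} = B \left(-106\right) = - 106 B$)
$- k{\left(p{\left(15 \right)} \right)} = - \left(-106\right) \left(3 + 15\right) = - \left(-106\right) 18 = \left(-1\right) \left(-1908\right) = 1908$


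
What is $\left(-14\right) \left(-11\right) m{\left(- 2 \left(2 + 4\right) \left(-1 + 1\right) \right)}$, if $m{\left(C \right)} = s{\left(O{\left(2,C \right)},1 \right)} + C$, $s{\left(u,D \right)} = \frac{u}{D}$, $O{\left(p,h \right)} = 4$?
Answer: $616$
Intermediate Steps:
$m{\left(C \right)} = 4 + C$ ($m{\left(C \right)} = \frac{4}{1} + C = 4 \cdot 1 + C = 4 + C$)
$\left(-14\right) \left(-11\right) m{\left(- 2 \left(2 + 4\right) \left(-1 + 1\right) \right)} = \left(-14\right) \left(-11\right) \left(4 + - 2 \left(2 + 4\right) \left(-1 + 1\right)\right) = 154 \left(4 + \left(-2\right) 6 \cdot 0\right) = 154 \left(4 - 0\right) = 154 \left(4 + 0\right) = 154 \cdot 4 = 616$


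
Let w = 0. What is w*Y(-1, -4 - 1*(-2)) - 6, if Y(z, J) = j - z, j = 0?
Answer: -6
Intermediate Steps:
Y(z, J) = -z (Y(z, J) = 0 - z = -z)
w*Y(-1, -4 - 1*(-2)) - 6 = 0*(-1*(-1)) - 6 = 0*1 - 6 = 0 - 6 = -6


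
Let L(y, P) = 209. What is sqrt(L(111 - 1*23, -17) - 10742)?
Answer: I*sqrt(10533) ≈ 102.63*I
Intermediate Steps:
sqrt(L(111 - 1*23, -17) - 10742) = sqrt(209 - 10742) = sqrt(-10533) = I*sqrt(10533)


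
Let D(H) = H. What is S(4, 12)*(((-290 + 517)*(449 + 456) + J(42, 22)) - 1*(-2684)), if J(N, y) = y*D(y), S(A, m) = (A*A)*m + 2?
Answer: 40468982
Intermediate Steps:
S(A, m) = 2 + m*A² (S(A, m) = A²*m + 2 = m*A² + 2 = 2 + m*A²)
J(N, y) = y² (J(N, y) = y*y = y²)
S(4, 12)*(((-290 + 517)*(449 + 456) + J(42, 22)) - 1*(-2684)) = (2 + 12*4²)*(((-290 + 517)*(449 + 456) + 22²) - 1*(-2684)) = (2 + 12*16)*((227*905 + 484) + 2684) = (2 + 192)*((205435 + 484) + 2684) = 194*(205919 + 2684) = 194*208603 = 40468982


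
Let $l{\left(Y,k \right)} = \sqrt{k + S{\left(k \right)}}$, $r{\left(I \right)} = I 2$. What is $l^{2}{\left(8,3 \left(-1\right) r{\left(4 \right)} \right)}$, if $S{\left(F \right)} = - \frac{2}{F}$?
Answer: $- \frac{287}{12} \approx -23.917$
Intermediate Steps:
$r{\left(I \right)} = 2 I$
$l{\left(Y,k \right)} = \sqrt{k - \frac{2}{k}}$
$l^{2}{\left(8,3 \left(-1\right) r{\left(4 \right)} \right)} = \left(\sqrt{3 \left(-1\right) 2 \cdot 4 - \frac{2}{3 \left(-1\right) 2 \cdot 4}}\right)^{2} = \left(\sqrt{\left(-3\right) 8 - \frac{2}{\left(-3\right) 8}}\right)^{2} = \left(\sqrt{-24 - \frac{2}{-24}}\right)^{2} = \left(\sqrt{-24 - - \frac{1}{12}}\right)^{2} = \left(\sqrt{-24 + \frac{1}{12}}\right)^{2} = \left(\sqrt{- \frac{287}{12}}\right)^{2} = \left(\frac{i \sqrt{861}}{6}\right)^{2} = - \frac{287}{12}$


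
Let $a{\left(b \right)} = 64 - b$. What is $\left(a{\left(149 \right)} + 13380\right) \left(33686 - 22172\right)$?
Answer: $153078630$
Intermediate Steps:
$\left(a{\left(149 \right)} + 13380\right) \left(33686 - 22172\right) = \left(\left(64 - 149\right) + 13380\right) \left(33686 - 22172\right) = \left(\left(64 - 149\right) + 13380\right) 11514 = \left(-85 + 13380\right) 11514 = 13295 \cdot 11514 = 153078630$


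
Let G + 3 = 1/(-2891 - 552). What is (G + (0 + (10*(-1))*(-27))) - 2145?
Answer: -6465955/3443 ≈ -1878.0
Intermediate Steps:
G = -10330/3443 (G = -3 + 1/(-2891 - 552) = -3 + 1/(-3443) = -3 - 1/3443 = -10330/3443 ≈ -3.0003)
(G + (0 + (10*(-1))*(-27))) - 2145 = (-10330/3443 + (0 + (10*(-1))*(-27))) - 2145 = (-10330/3443 + (0 - 10*(-27))) - 2145 = (-10330/3443 + (0 + 270)) - 2145 = (-10330/3443 + 270) - 2145 = 919280/3443 - 2145 = -6465955/3443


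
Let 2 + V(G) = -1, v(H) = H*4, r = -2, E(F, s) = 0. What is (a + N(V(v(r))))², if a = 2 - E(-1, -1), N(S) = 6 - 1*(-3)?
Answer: 121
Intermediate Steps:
v(H) = 4*H
V(G) = -3 (V(G) = -2 - 1 = -3)
N(S) = 9 (N(S) = 6 + 3 = 9)
a = 2 (a = 2 - 1*0 = 2 + 0 = 2)
(a + N(V(v(r))))² = (2 + 9)² = 11² = 121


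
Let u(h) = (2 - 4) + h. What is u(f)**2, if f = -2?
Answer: 16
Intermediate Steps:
u(h) = -2 + h
u(f)**2 = (-2 - 2)**2 = (-4)**2 = 16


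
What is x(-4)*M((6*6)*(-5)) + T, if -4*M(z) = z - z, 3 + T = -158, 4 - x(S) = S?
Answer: -161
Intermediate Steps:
x(S) = 4 - S
T = -161 (T = -3 - 158 = -161)
M(z) = 0 (M(z) = -(z - z)/4 = -¼*0 = 0)
x(-4)*M((6*6)*(-5)) + T = (4 - 1*(-4))*0 - 161 = (4 + 4)*0 - 161 = 8*0 - 161 = 0 - 161 = -161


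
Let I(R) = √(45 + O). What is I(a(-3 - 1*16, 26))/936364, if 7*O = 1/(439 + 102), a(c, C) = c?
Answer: √40335337/886502617 ≈ 7.1641e-6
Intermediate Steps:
O = 1/3787 (O = 1/(7*(439 + 102)) = (⅐)/541 = (⅐)*(1/541) = 1/3787 ≈ 0.00026406)
I(R) = 4*√40335337/3787 (I(R) = √(45 + 1/3787) = √(170416/3787) = 4*√40335337/3787)
I(a(-3 - 1*16, 26))/936364 = (4*√40335337/3787)/936364 = (4*√40335337/3787)*(1/936364) = √40335337/886502617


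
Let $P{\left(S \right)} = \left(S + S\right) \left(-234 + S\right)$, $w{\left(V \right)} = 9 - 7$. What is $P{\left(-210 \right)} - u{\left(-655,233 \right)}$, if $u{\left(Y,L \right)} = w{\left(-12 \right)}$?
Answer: $186478$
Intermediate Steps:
$w{\left(V \right)} = 2$
$u{\left(Y,L \right)} = 2$
$P{\left(S \right)} = 2 S \left(-234 + S\right)$
$P{\left(-210 \right)} - u{\left(-655,233 \right)} = 2 \left(-210\right) \left(-234 - 210\right) - 2 = 2 \left(-210\right) \left(-444\right) - 2 = 186480 - 2 = 186478$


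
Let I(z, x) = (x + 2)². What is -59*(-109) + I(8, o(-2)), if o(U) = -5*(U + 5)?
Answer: 6600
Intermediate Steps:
o(U) = -25 - 5*U (o(U) = -5*(5 + U) = -25 - 5*U)
I(z, x) = (2 + x)²
-59*(-109) + I(8, o(-2)) = -59*(-109) + (2 + (-25 - 5*(-2)))² = 6431 + (2 + (-25 + 10))² = 6431 + (2 - 15)² = 6431 + (-13)² = 6431 + 169 = 6600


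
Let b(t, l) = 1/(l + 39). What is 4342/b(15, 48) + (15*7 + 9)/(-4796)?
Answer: 905854035/2398 ≈ 3.7775e+5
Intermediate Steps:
b(t, l) = 1/(39 + l)
4342/b(15, 48) + (15*7 + 9)/(-4796) = 4342/(1/(39 + 48)) + (15*7 + 9)/(-4796) = 4342/(1/87) + (105 + 9)*(-1/4796) = 4342/(1/87) + 114*(-1/4796) = 4342*87 - 57/2398 = 377754 - 57/2398 = 905854035/2398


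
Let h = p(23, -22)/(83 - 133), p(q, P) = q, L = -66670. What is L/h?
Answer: 3333500/23 ≈ 1.4493e+5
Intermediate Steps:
h = -23/50 (h = 23/(83 - 133) = 23/(-50) = 23*(-1/50) = -23/50 ≈ -0.46000)
L/h = -66670/(-23/50) = -66670*(-50/23) = 3333500/23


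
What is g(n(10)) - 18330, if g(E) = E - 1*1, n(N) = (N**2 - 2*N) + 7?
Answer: -18244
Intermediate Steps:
n(N) = 7 + N**2 - 2*N
g(E) = -1 + E (g(E) = E - 1 = -1 + E)
g(n(10)) - 18330 = (-1 + (7 + 10**2 - 2*10)) - 18330 = (-1 + (7 + 100 - 20)) - 18330 = (-1 + 87) - 18330 = 86 - 18330 = -18244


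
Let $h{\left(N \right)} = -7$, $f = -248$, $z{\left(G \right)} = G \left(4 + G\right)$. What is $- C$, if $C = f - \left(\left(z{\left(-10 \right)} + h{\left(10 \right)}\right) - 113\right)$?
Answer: $188$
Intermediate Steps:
$C = -188$ ($C = -248 - \left(\left(- 10 \left(4 - 10\right) - 7\right) - 113\right) = -248 - \left(\left(\left(-10\right) \left(-6\right) - 7\right) - 113\right) = -248 - \left(\left(60 - 7\right) - 113\right) = -248 - \left(53 - 113\right) = -248 - -60 = -248 + 60 = -188$)
$- C = \left(-1\right) \left(-188\right) = 188$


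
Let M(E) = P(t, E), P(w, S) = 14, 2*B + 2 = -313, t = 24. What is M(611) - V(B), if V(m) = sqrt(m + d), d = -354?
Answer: 14 - I*sqrt(2046)/2 ≈ 14.0 - 22.616*I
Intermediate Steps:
B = -315/2 (B = -1 + (1/2)*(-313) = -1 - 313/2 = -315/2 ≈ -157.50)
M(E) = 14
V(m) = sqrt(-354 + m) (V(m) = sqrt(m - 354) = sqrt(-354 + m))
M(611) - V(B) = 14 - sqrt(-354 - 315/2) = 14 - sqrt(-1023/2) = 14 - I*sqrt(2046)/2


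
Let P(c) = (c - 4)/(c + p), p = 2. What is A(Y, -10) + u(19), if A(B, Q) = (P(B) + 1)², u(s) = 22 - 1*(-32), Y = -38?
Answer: 2113/36 ≈ 58.694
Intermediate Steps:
u(s) = 54 (u(s) = 22 + 32 = 54)
P(c) = (-4 + c)/(2 + c) (P(c) = (c - 4)/(c + 2) = (-4 + c)/(2 + c))
A(B, Q) = (1 + (-4 + B)/(2 + B))² (A(B, Q) = ((-4 + B)/(2 + B) + 1)² = (1 + (-4 + B)/(2 + B))²)
A(Y, -10) + u(19) = 4*(-1 - 38)²/(2 - 38)² + 54 = 4*(-39)²/(-36)² + 54 = 4*1521*(1/1296) + 54 = 169/36 + 54 = 2113/36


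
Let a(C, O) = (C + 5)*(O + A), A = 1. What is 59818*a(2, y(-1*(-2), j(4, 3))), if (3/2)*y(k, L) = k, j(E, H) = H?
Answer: 2931082/3 ≈ 9.7703e+5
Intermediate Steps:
y(k, L) = 2*k/3
a(C, O) = (1 + O)*(5 + C) (a(C, O) = (C + 5)*(O + 1) = (5 + C)*(1 + O) = (1 + O)*(5 + C))
59818*a(2, y(-1*(-2), j(4, 3))) = 59818*(5 + 2 + 5*(2*(-1*(-2))/3) + 2*(2*(-1*(-2))/3)) = 59818*(5 + 2 + 5*((⅔)*2) + 2*((⅔)*2)) = 59818*(5 + 2 + 5*(4/3) + 2*(4/3)) = 59818*(5 + 2 + 20/3 + 8/3) = 59818*(49/3) = 2931082/3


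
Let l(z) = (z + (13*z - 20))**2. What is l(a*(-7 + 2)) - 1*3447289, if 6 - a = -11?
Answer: -1983189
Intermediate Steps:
a = 17 (a = 6 - 1*(-11) = 6 + 11 = 17)
l(z) = (-20 + 14*z)**2 (l(z) = (z + (-20 + 13*z))**2 = (-20 + 14*z)**2)
l(a*(-7 + 2)) - 1*3447289 = 4*(-10 + 7*(17*(-7 + 2)))**2 - 1*3447289 = 4*(-10 + 7*(17*(-5)))**2 - 3447289 = 4*(-10 + 7*(-85))**2 - 3447289 = 4*(-10 - 595)**2 - 3447289 = 4*(-605)**2 - 3447289 = 4*366025 - 3447289 = 1464100 - 3447289 = -1983189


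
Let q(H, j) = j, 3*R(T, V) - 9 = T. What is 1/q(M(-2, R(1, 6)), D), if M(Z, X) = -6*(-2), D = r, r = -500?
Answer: -1/500 ≈ -0.0020000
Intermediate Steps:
R(T, V) = 3 + T/3
D = -500
M(Z, X) = 12
1/q(M(-2, R(1, 6)), D) = 1/(-500) = -1/500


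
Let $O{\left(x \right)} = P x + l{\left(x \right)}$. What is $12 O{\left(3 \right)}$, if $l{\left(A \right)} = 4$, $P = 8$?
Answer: $336$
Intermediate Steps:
$O{\left(x \right)} = 4 + 8 x$ ($O{\left(x \right)} = 8 x + 4 = 4 + 8 x$)
$12 O{\left(3 \right)} = 12 \left(4 + 8 \cdot 3\right) = 12 \left(4 + 24\right) = 12 \cdot 28 = 336$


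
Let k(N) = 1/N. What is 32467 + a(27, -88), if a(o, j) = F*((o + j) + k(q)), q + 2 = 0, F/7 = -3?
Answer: 67517/2 ≈ 33759.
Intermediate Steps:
F = -21 (F = 7*(-3) = -21)
q = -2 (q = -2 + 0 = -2)
a(o, j) = 21/2 - 21*j - 21*o (a(o, j) = -21*((o + j) + 1/(-2)) = -21*((j + o) - ½) = -21*(-½ + j + o) = 21/2 - 21*j - 21*o)
32467 + a(27, -88) = 32467 + (21/2 - 21*(-88) - 21*27) = 32467 + (21/2 + 1848 - 567) = 32467 + 2583/2 = 67517/2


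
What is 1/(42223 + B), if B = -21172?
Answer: 1/21051 ≈ 4.7504e-5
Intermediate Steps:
1/(42223 + B) = 1/(42223 - 21172) = 1/21051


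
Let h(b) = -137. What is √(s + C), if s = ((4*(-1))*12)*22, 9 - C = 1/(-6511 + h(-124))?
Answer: I*√11568276210/3324 ≈ 32.357*I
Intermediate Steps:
C = 59833/6648 (C = 9 - 1/(-6511 - 137) = 9 - 1/(-6648) = 9 - 1*(-1/6648) = 9 + 1/6648 = 59833/6648 ≈ 9.0002)
s = -1056 (s = -4*12*22 = -48*22 = -1056)
√(s + C) = √(-1056 + 59833/6648) = √(-6960455/6648) = I*√11568276210/3324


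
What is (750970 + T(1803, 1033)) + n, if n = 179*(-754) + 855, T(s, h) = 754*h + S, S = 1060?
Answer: 1396801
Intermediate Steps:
T(s, h) = 1060 + 754*h (T(s, h) = 754*h + 1060 = 1060 + 754*h)
n = -134111 (n = -134966 + 855 = -134111)
(750970 + T(1803, 1033)) + n = (750970 + (1060 + 754*1033)) - 134111 = (750970 + (1060 + 778882)) - 134111 = (750970 + 779942) - 134111 = 1530912 - 134111 = 1396801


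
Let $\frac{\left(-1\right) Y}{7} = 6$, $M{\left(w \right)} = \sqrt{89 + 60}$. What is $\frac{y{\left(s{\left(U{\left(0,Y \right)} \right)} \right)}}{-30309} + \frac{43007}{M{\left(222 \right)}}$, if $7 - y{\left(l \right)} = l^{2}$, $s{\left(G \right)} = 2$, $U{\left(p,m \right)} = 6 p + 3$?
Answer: $- \frac{1}{10103} + \frac{43007 \sqrt{149}}{149} \approx 3523.3$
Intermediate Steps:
$M{\left(w \right)} = \sqrt{149}$
$Y = -42$ ($Y = \left(-7\right) 6 = -42$)
$U{\left(p,m \right)} = 3 + 6 p$
$y{\left(l \right)} = 7 - l^{2}$
$\frac{y{\left(s{\left(U{\left(0,Y \right)} \right)} \right)}}{-30309} + \frac{43007}{M{\left(222 \right)}} = \frac{7 - 2^{2}}{-30309} + \frac{43007}{\sqrt{149}} = \left(7 - 4\right) \left(- \frac{1}{30309}\right) + 43007 \frac{\sqrt{149}}{149} = \left(7 - 4\right) \left(- \frac{1}{30309}\right) + \frac{43007 \sqrt{149}}{149} = 3 \left(- \frac{1}{30309}\right) + \frac{43007 \sqrt{149}}{149} = - \frac{1}{10103} + \frac{43007 \sqrt{149}}{149}$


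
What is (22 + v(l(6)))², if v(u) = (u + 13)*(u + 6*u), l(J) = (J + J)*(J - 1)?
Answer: 941385124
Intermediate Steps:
l(J) = 2*J*(-1 + J) (l(J) = (2*J)*(-1 + J) = 2*J*(-1 + J))
v(u) = 7*u*(13 + u) (v(u) = (13 + u)*(7*u) = 7*u*(13 + u))
(22 + v(l(6)))² = (22 + 7*(2*6*(-1 + 6))*(13 + 2*6*(-1 + 6)))² = (22 + 7*(2*6*5)*(13 + 2*6*5))² = (22 + 7*60*(13 + 60))² = (22 + 7*60*73)² = (22 + 30660)² = 30682² = 941385124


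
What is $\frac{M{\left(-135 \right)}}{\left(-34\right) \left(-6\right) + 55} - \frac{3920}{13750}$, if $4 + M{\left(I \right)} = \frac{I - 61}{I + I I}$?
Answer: $- \frac{193640602}{644230125} \approx -0.30058$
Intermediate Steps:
$M{\left(I \right)} = -4 + \frac{-61 + I}{I + I^{2}}$ ($M{\left(I \right)} = -4 + \frac{I - 61}{I + I I} = -4 + \frac{-61 + I}{I + I^{2}}$)
$\frac{M{\left(-135 \right)}}{\left(-34\right) \left(-6\right) + 55} - \frac{3920}{13750} = \frac{\frac{1}{-135} \frac{1}{1 - 135} \left(-61 - 4 \left(-135\right)^{2} - -405\right)}{\left(-34\right) \left(-6\right) + 55} - \frac{3920}{13750} = \frac{\left(- \frac{1}{135}\right) \frac{1}{-134} \left(-61 - 72900 + 405\right)}{204 + 55} - \frac{392}{1375} = \frac{\left(- \frac{1}{135}\right) \left(- \frac{1}{134}\right) \left(-61 - 72900 + 405\right)}{259} - \frac{392}{1375} = \left(- \frac{1}{135}\right) \left(- \frac{1}{134}\right) \left(-72556\right) \frac{1}{259} - \frac{392}{1375} = \left(- \frac{36278}{9045}\right) \frac{1}{259} - \frac{392}{1375} = - \frac{36278}{2342655} - \frac{392}{1375} = - \frac{193640602}{644230125}$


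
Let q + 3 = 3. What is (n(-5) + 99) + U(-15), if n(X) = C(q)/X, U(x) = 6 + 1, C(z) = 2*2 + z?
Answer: 526/5 ≈ 105.20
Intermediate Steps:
q = 0 (q = -3 + 3 = 0)
C(z) = 4 + z
U(x) = 7
n(X) = 4/X (n(X) = (4 + 0)/X = 4/X)
(n(-5) + 99) + U(-15) = (4/(-5) + 99) + 7 = (4*(-⅕) + 99) + 7 = (-⅘ + 99) + 7 = 491/5 + 7 = 526/5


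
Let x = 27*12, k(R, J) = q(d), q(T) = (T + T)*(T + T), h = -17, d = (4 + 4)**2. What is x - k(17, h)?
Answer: -16060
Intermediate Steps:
d = 64 (d = 8**2 = 64)
q(T) = 4*T**2 (q(T) = (2*T)*(2*T) = 4*T**2)
k(R, J) = 16384 (k(R, J) = 4*64**2 = 4*4096 = 16384)
x = 324
x - k(17, h) = 324 - 1*16384 = 324 - 16384 = -16060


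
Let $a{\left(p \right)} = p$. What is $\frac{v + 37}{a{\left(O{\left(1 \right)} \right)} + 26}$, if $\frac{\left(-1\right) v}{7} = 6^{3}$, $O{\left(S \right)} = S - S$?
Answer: $- \frac{1475}{26} \approx -56.731$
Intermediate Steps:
$O{\left(S \right)} = 0$
$v = -1512$ ($v = - 7 \cdot 6^{3} = \left(-7\right) 216 = -1512$)
$\frac{v + 37}{a{\left(O{\left(1 \right)} \right)} + 26} = \frac{-1512 + 37}{0 + 26} = \frac{1}{26} \left(-1475\right) = - \frac{1475}{26}$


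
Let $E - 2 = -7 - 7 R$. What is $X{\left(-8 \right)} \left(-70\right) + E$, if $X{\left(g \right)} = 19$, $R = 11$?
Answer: $-1412$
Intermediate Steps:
$E = -82$ ($E = 2 - 84 = -82$)
$X{\left(-8 \right)} \left(-70\right) + E = 19 \left(-70\right) - 82 = -1330 - 82 = -1412$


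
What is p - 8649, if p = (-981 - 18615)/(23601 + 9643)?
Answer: -71886738/8311 ≈ -8649.6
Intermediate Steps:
p = -4899/8311 (p = -19596/33244 = -19596*1/33244 = -4899/8311 ≈ -0.58946)
p - 8649 = -4899/8311 - 8649 = -71886738/8311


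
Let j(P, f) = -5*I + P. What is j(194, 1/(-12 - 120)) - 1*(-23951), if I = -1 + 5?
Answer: 24125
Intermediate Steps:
I = 4
j(P, f) = -20 + P (j(P, f) = -5*4 + P = -20 + P)
j(194, 1/(-12 - 120)) - 1*(-23951) = (-20 + 194) - 1*(-23951) = 174 + 23951 = 24125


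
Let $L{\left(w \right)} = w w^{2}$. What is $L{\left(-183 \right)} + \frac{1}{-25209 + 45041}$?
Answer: $- \frac{121540154183}{19832} \approx -6.1285 \cdot 10^{6}$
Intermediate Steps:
$L{\left(w \right)} = w^{3}$
$L{\left(-183 \right)} + \frac{1}{-25209 + 45041} = \left(-183\right)^{3} + \frac{1}{-25209 + 45041} = -6128487 + \frac{1}{19832} = - \frac{121540154183}{19832}$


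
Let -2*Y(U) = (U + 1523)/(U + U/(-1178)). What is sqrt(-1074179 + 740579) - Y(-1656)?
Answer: 78337/1949112 + 20*I*sqrt(834) ≈ 0.040191 + 577.58*I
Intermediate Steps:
Y(U) = -589*(1523 + U)/(1177*U) (Y(U) = -(U + 1523)/(2*(U + U/(-1178))) = -(1523 + U)/(2*(U + U*(-1/1178))) = -(1523 + U)/(2*(U - U/1178)) = -(1523 + U)/(2*(1177*U/1178)) = -(1523 + U)*1178/(1177*U)/2 = -589*(1523 + U)/(1177*U))
sqrt(-1074179 + 740579) - Y(-1656) = sqrt(-1074179 + 740579) - 589*(-1523 - 1*(-1656))/(1177*(-1656)) = sqrt(-333600) - 589*(-1)*(-1523 + 1656)/(1177*1656) = 20*I*sqrt(834) - 589*(-1)*133/(1177*1656) = 20*I*sqrt(834) - 1*(-78337/1949112) = 20*I*sqrt(834) + 78337/1949112 = 78337/1949112 + 20*I*sqrt(834)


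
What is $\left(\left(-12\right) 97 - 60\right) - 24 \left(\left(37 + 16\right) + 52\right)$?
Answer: $-3744$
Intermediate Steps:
$\left(\left(-12\right) 97 - 60\right) - 24 \left(\left(37 + 16\right) + 52\right) = \left(-1164 - 60\right) - 24 \left(53 + 52\right) = -1224 - 2520 = -3744$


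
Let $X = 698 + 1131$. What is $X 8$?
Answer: $14632$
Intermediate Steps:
$X = 1829$
$X 8 = 1829 \cdot 8 = 14632$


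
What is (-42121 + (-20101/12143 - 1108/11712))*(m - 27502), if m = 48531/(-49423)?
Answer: 2035741692086168937671/1757220135792 ≈ 1.1585e+9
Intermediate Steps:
m = -48531/49423 (m = 48531*(-1/49423) = -48531/49423 ≈ -0.98195)
(-42121 + (-20101/12143 - 1108/11712))*(m - 27502) = (-42121 + (-20101/12143 - 1108/11712))*(-48531/49423 - 27502) = (-42121 + (-20101*1/12143 - 1108*1/11712))*(-1359279877/49423) = (-42121 + (-20101/12143 - 277/2928))*(-1359279877/49423) = (-42121 - 62219339/35554704)*(-1359279877/49423) = -1497661906523/35554704*(-1359279877/49423) = 2035741692086168937671/1757220135792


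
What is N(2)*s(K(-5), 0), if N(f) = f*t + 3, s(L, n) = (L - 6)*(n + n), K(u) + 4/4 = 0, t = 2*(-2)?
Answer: 0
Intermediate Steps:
t = -4
K(u) = -1 (K(u) = -1 + 0 = -1)
s(L, n) = 2*n*(-6 + L) (s(L, n) = (-6 + L)*(2*n) = 2*n*(-6 + L))
N(f) = 3 - 4*f (N(f) = f*(-4) + 3 = -4*f + 3 = 3 - 4*f)
N(2)*s(K(-5), 0) = (3 - 4*2)*(2*0*(-6 - 1)) = (3 - 8)*(2*0*(-7)) = -5*0 = 0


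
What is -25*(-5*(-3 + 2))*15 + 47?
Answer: -1828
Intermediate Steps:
-25*(-5*(-3 + 2))*15 + 47 = -25*(-5*(-1))*15 + 47 = -125*15 + 47 = -25*75 + 47 = -1875 + 47 = -1828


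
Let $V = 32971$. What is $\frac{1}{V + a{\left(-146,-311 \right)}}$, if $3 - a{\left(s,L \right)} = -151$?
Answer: $\frac{1}{33125} \approx 3.0189 \cdot 10^{-5}$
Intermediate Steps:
$a{\left(s,L \right)} = 154$ ($a{\left(s,L \right)} = 3 - -151 = 3 + 151 = 154$)
$\frac{1}{V + a{\left(-146,-311 \right)}} = \frac{1}{32971 + 154} = \frac{1}{33125}$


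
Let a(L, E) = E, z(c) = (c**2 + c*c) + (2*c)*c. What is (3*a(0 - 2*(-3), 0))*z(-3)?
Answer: 0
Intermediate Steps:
z(c) = 4*c**2 (z(c) = (c**2 + c**2) + 2*c**2 = 2*c**2 + 2*c**2 = 4*c**2)
(3*a(0 - 2*(-3), 0))*z(-3) = (3*0)*(4*(-3)**2) = 0*(4*9) = 0*36 = 0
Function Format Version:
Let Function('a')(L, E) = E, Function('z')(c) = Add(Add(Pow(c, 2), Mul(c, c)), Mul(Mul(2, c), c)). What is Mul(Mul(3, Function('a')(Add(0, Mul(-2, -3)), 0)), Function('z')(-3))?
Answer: 0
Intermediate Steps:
Function('z')(c) = Mul(4, Pow(c, 2)) (Function('z')(c) = Add(Add(Pow(c, 2), Pow(c, 2)), Mul(2, Pow(c, 2))) = Add(Mul(2, Pow(c, 2)), Mul(2, Pow(c, 2))) = Mul(4, Pow(c, 2)))
Mul(Mul(3, Function('a')(Add(0, Mul(-2, -3)), 0)), Function('z')(-3)) = Mul(Mul(3, 0), Mul(4, Pow(-3, 2))) = Mul(0, Mul(4, 9)) = Mul(0, 36) = 0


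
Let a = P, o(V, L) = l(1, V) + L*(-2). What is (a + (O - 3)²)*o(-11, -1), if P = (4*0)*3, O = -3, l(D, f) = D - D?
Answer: 72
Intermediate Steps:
l(D, f) = 0
o(V, L) = -2*L (o(V, L) = 0 + L*(-2) = 0 - 2*L = -2*L)
P = 0 (P = 0*3 = 0)
a = 0
(a + (O - 3)²)*o(-11, -1) = (0 + (-3 - 3)²)*(-2*(-1)) = (0 + (-6)²)*2 = (0 + 36)*2 = 36*2 = 72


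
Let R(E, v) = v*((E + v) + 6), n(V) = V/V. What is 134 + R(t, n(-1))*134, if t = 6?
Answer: 1876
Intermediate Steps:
n(V) = 1
R(E, v) = v*(6 + E + v)
134 + R(t, n(-1))*134 = 134 + (1*(6 + 6 + 1))*134 = 134 + (1*13)*134 = 134 + 13*134 = 134 + 1742 = 1876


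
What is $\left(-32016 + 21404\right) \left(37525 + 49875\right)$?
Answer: $-927488800$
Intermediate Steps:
$\left(-32016 + 21404\right) \left(37525 + 49875\right) = \left(-10612\right) 87400 = -927488800$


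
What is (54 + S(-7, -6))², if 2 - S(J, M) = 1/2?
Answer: 12321/4 ≈ 3080.3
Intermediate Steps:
S(J, M) = 3/2 (S(J, M) = 2 - 1/2 = 2 - 1*½ = 2 - ½ = 3/2)
(54 + S(-7, -6))² = (54 + 3/2)² = (111/2)² = 12321/4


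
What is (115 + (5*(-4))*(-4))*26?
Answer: 5070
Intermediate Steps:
(115 + (5*(-4))*(-4))*26 = (115 - 20*(-4))*26 = (115 + 80)*26 = 195*26 = 5070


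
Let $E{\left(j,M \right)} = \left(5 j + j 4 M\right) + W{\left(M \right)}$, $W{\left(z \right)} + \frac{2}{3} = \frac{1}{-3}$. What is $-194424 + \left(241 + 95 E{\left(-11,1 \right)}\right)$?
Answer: $-203683$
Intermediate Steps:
$W{\left(z \right)} = -1$ ($W{\left(z \right)} = - \frac{2}{3} + \frac{1}{-3} = - \frac{2}{3} - \frac{1}{3} = -1$)
$E{\left(j,M \right)} = -1 + 5 j + 4 M j$ ($E{\left(j,M \right)} = \left(5 j + j 4 M\right) - 1 = \left(5 j + 4 j M\right) - 1 = \left(5 j + 4 M j\right) - 1 = -1 + 5 j + 4 M j$)
$-194424 + \left(241 + 95 E{\left(-11,1 \right)}\right) = -194424 + \left(241 + 95 \left(-1 + 5 \left(-11\right) + 4 \cdot 1 \left(-11\right)\right)\right) = -194424 + \left(241 + 95 \left(-1 - 55 - 44\right)\right) = -194424 + \left(241 + 95 \left(-100\right)\right) = -194424 + \left(241 - 9500\right) = -194424 - 9259 = -203683$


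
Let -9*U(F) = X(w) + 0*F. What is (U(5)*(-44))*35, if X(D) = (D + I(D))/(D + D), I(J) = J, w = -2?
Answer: 1540/9 ≈ 171.11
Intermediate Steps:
X(D) = 1 (X(D) = (D + D)/(D + D) = (2*D)/((2*D)) = (2*D)*(1/(2*D)) = 1)
U(F) = -⅑ (U(F) = -(1 + 0*F)/9 = -(1 + 0)/9 = -⅑*1 = -⅑)
(U(5)*(-44))*35 = -⅑*(-44)*35 = (44/9)*35 = 1540/9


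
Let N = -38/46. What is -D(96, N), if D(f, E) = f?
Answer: -96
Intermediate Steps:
N = -19/23 (N = -38*1/46 = -19/23 ≈ -0.82609)
-D(96, N) = -1*96 = -96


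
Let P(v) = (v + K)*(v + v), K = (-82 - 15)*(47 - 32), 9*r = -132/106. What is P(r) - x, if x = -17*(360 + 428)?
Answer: 348844424/25281 ≈ 13799.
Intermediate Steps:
r = -22/159 (r = (-132/106)/9 = (-132*1/106)/9 = (1/9)*(-66/53) = -22/159 ≈ -0.13836)
K = -1455 (K = -97*15 = -1455)
x = -13396 (x = -17*788 = -13396)
P(v) = 2*v*(-1455 + v) (P(v) = (v - 1455)*(v + v) = (-1455 + v)*(2*v) = 2*v*(-1455 + v))
P(r) - x = 2*(-22/159)*(-1455 - 22/159) - 1*(-13396) = 2*(-22/159)*(-231367/159) + 13396 = 10180148/25281 + 13396 = 348844424/25281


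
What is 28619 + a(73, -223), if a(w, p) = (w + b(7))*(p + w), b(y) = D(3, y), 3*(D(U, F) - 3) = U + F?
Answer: 16719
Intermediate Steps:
D(U, F) = 3 + F/3 + U/3 (D(U, F) = 3 + (U + F)/3 = 3 + (F + U)/3 = 3 + (F/3 + U/3) = 3 + F/3 + U/3)
b(y) = 4 + y/3 (b(y) = 3 + y/3 + (⅓)*3 = 3 + y/3 + 1 = 4 + y/3)
a(w, p) = (19/3 + w)*(p + w) (a(w, p) = (w + (4 + (⅓)*7))*(p + w) = (w + (4 + 7/3))*(p + w) = (w + 19/3)*(p + w) = (19/3 + w)*(p + w))
28619 + a(73, -223) = 28619 + (73² + (19/3)*(-223) + (19/3)*73 - 223*73) = 28619 + (5329 - 4237/3 + 1387/3 - 16279) = 28619 - 11900 = 16719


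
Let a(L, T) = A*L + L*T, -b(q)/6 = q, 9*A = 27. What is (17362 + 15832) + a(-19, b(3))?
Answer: 33479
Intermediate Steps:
A = 3 (A = (⅑)*27 = 3)
b(q) = -6*q
a(L, T) = 3*L + L*T
(17362 + 15832) + a(-19, b(3)) = (17362 + 15832) - 19*(3 - 6*3) = 33194 - 19*(3 - 18) = 33194 - 19*(-15) = 33194 + 285 = 33479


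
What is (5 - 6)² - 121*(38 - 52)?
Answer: 1695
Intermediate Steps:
(5 - 6)² - 121*(38 - 52) = (-1)² - 121*(-14) = 1 + 1694 = 1695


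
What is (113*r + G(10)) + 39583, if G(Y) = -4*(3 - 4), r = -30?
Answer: 36197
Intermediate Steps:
G(Y) = 4 (G(Y) = -4*(-1) = 4)
(113*r + G(10)) + 39583 = (113*(-30) + 4) + 39583 = (-3390 + 4) + 39583 = -3386 + 39583 = 36197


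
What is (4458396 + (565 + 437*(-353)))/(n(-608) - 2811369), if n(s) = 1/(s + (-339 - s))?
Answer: -364823325/238263523 ≈ -1.5312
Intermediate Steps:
n(s) = -1/339 (n(s) = 1/(-339) = -1/339)
(4458396 + (565 + 437*(-353)))/(n(-608) - 2811369) = (4458396 + (565 + 437*(-353)))/(-1/339 - 2811369) = (4458396 + (565 - 154261))/(-953054092/339) = (4458396 - 153696)*(-339/953054092) = 4304700*(-339/953054092) = -364823325/238263523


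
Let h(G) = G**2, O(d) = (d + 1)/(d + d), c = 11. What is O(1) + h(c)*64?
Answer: 7745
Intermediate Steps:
O(d) = (1 + d)/(2*d) (O(d) = (1 + d)/((2*d)) = (1 + d)*(1/(2*d)) = (1 + d)/(2*d))
O(1) + h(c)*64 = (1/2)*(1 + 1)/1 + 11**2*64 = (1/2)*1*2 + 121*64 = 1 + 7744 = 7745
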